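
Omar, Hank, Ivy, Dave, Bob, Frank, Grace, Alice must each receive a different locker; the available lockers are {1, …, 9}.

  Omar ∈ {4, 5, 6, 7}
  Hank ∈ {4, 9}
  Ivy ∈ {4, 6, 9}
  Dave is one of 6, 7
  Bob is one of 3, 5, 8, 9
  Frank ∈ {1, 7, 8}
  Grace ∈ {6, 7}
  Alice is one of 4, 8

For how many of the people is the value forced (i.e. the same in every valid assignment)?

4

The 8 variables together cover exactly {1, 3, 4, 5, 6, 7, 8, 9} — 8 values for 8 variables — and 1 appears only in Frank's list, so Frank = 1.
The 7 still-open variables together cover exactly {3, 4, 5, 6, 7, 8, 9} — 7 values for 7 variables — and 3 appears only in Bob's list, so Bob = 3.
The 6 still-open variables draw from only 6 values {4, 5, 6, 7, 8, 9}, so each is used; only Omar can be 5, hence Omar = 5.
The 5 still-open variables together cover exactly {4, 6, 7, 8, 9} — 5 values for 5 variables — and 8 appears only in Alice's list, so Alice = 8.
The 2 variables Dave and Grace are confined to {6, 7}, which locks those values in; drop them from Ivy.
Determined: Omar=5, Bob=3, Frank=1, Alice=8. The other people each still have more than one consistent value. That makes 4.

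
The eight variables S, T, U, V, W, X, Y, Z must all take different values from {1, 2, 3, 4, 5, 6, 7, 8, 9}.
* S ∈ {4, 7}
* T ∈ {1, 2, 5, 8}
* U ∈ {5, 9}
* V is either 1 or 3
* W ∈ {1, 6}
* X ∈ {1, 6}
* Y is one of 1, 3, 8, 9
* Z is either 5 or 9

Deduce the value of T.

2

The 2 variables U and Z are confined to {5, 9}, which locks those values in; drop them from T, Y.
W and X share exactly the 2 values {1, 6}; by pigeonhole those values go to them, so strike 1, 6 from T, V, Y.
V has just one choice, so V = 3. So Y can't be 3.
Y has just one choice, so Y = 8. Strike 8 from T.
So T = 2.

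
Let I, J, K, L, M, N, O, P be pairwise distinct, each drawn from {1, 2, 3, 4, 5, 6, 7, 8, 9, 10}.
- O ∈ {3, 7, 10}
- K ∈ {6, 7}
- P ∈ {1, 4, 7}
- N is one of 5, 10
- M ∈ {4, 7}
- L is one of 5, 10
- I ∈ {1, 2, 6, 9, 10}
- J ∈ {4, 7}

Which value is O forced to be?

The 2 variables J and M are confined to {4, 7}, which locks those values in; drop them from K, O, P.
K must be 6 (only option left). Strike 6 from I.
P must be 1 (only option left). Eliminate 1 elsewhere: I.
L and N share exactly the 2 values {5, 10}; by pigeonhole those values go to them, so strike 5, 10 from I, O.
So O = 3.

3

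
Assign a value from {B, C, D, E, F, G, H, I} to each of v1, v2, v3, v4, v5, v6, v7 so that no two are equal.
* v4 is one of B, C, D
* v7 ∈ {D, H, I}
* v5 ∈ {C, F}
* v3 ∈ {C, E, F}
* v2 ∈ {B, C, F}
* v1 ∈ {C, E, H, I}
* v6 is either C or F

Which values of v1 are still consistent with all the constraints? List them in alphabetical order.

H, I

v5 and v6 between them cover only {C, F} — a naked pair. Remove those values from v1, v2, v3, v4.
v2 has just one choice, so v2 = B. Eliminate B elsewhere: v4.
v3 must be E (only option left). Eliminate E elsewhere: v1.
v4 must be D (only option left). Strike D from v7.
No further eliminations apply; v1 can still be any of H, I.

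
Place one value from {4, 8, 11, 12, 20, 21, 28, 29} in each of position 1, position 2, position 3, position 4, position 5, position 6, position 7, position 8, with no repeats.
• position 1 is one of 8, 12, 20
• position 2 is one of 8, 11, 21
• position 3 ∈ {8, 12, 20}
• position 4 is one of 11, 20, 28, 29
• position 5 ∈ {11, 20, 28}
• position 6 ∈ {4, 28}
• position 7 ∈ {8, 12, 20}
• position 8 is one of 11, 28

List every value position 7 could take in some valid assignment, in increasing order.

The 8 variables together cover exactly {4, 8, 11, 12, 20, 21, 28, 29} — 8 values for 8 variables — and 4 appears only in position 6's list, so position 6 = 4.
The 7 still-open variables draw from only 7 values {8, 11, 12, 20, 21, 28, 29}, so each is used; only position 2 can be 21, hence position 2 = 21.
The 6 still-open variables draw from only 6 values {8, 11, 12, 20, 28, 29}, so each is used; only position 4 can be 29, hence position 4 = 29.
position 1, position 3, position 7 between them cover only {8, 12, 20} — a naked triple. Remove those values from position 5.
No further eliminations apply; position 7 can still be any of 8, 12, 20.

8, 12, 20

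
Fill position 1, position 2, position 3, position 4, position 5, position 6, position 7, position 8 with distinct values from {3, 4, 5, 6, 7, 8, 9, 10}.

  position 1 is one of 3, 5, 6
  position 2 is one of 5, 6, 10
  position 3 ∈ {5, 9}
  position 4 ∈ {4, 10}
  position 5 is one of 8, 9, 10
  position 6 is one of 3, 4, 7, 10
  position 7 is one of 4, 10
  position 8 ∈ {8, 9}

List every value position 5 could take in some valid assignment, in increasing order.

The 8 variables draw from only 8 values {3, 4, 5, 6, 7, 8, 9, 10}, so each is used; only position 6 can be 7, hence position 6 = 7.
The 7 still-open variables draw from only 7 values {3, 4, 5, 6, 8, 9, 10}, so each is used; only position 1 can be 3, hence position 1 = 3.
Among the 6 still-open variables, 6 fits only position 2 (and all 6 values in {4, 5, 6, 8, 9, 10} must be used), so position 2 = 6.
The 5 still-open variables draw from only 5 values {4, 5, 8, 9, 10}, so each is used; only position 3 can be 5, hence position 3 = 5.
position 4 and position 7 between them cover only {4, 10} — a naked pair. Remove those values from position 5.
No further eliminations apply; position 5 can still be any of 8, 9.

8, 9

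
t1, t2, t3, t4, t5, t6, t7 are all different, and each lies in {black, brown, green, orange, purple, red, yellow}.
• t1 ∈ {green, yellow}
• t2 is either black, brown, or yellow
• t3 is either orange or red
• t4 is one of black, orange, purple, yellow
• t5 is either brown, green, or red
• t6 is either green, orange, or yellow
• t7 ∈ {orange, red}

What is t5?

The 7 variables together cover exactly {black, brown, green, orange, purple, red, yellow} — 7 values for 7 variables — and purple appears only in t4's list, so t4 = purple.
Among the 6 still-open variables, black fits only t2 (and all 6 values in {black, brown, green, orange, red, yellow} must be used), so t2 = black.
The 5 still-open variables draw from only 5 values {brown, green, orange, red, yellow}, so each is used; only t5 can be brown, hence t5 = brown.

brown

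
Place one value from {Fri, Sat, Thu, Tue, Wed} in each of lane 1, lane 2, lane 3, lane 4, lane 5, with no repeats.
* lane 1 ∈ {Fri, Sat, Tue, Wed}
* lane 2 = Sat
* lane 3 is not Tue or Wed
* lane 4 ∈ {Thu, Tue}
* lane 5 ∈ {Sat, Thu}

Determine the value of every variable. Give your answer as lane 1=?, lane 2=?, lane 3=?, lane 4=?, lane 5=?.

lane 1=Wed, lane 2=Sat, lane 3=Fri, lane 4=Tue, lane 5=Thu

lane 2 must be Sat (only option left). Strike Sat from lane 1, lane 3, lane 5.
lane 5 must be Thu (only option left). Strike Thu from lane 3, lane 4.
lane 3 must be Fri (only option left). So lane 1 can't be Fri.
That leaves lane 4 = Tue. So lane 1 can't be Tue.
That leaves lane 1 = Wed.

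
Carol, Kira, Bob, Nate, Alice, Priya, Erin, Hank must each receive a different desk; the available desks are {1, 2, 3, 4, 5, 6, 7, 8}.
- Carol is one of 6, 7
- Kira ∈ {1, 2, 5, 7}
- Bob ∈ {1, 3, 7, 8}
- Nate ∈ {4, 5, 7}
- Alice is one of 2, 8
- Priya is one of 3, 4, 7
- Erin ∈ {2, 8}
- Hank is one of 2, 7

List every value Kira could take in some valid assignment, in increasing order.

1, 5

Among the 8 variables, 6 fits only Carol (and all 8 values in {1, 2, 3, 4, 5, 6, 7, 8} must be used), so Carol = 6.
Alice and Erin share exactly the 2 values {2, 8}; by pigeonhole those values go to them, so strike 2, 8 from Kira, Bob, Hank.
That leaves Hank = 7. Eliminate 7 elsewhere: Kira, Bob, Nate, Priya.
No further eliminations apply; Kira can still be any of 1, 5.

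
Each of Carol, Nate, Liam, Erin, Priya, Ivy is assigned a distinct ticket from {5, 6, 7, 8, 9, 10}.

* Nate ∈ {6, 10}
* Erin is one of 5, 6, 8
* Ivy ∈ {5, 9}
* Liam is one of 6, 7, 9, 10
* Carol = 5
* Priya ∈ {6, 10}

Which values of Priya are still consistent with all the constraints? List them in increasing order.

6, 10

Carol must be 5 (only option left). So Erin, Ivy can't be 5.
Ivy has just one choice, so Ivy = 9. Eliminate 9 elsewhere: Liam.
The 4 still-open variables draw from only 4 values {6, 7, 8, 10}, so each is used; only Liam can be 7, hence Liam = 7.
Among the 3 still-open variables, 8 fits only Erin (and all 3 values in {6, 8, 10} must be used), so Erin = 8.
No further eliminations apply; Priya can still be any of 6, 10.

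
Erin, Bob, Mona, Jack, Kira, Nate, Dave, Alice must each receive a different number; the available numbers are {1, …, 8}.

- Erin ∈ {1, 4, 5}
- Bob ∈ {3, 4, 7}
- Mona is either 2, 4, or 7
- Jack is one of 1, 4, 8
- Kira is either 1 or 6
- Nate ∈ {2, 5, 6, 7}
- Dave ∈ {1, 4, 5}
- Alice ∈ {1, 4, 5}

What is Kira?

The 8 variables draw from only 8 values {1, 2, 3, 4, 5, 6, 7, 8}, so each is used; only Bob can be 3, hence Bob = 3.
The 7 still-open variables together cover exactly {1, 2, 4, 5, 6, 7, 8} — 7 values for 7 variables — and 8 appears only in Jack's list, so Jack = 8.
The 3 variables Erin, Dave, Alice are confined to {1, 4, 5}, which locks those values in; drop them from Mona, Kira, Nate.
So Kira = 6.

6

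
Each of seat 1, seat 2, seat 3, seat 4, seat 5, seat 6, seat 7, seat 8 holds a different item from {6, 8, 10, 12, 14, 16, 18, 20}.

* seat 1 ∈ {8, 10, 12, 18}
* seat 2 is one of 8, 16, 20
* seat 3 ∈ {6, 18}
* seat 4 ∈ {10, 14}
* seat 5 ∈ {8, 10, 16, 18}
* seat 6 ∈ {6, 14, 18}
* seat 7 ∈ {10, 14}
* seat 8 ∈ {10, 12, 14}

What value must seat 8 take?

Among the 8 variables, 20 fits only seat 2 (and all 8 values in {6, 8, 10, 12, 14, 16, 18, 20} must be used), so seat 2 = 20.
The 7 still-open variables draw from only 7 values {6, 8, 10, 12, 14, 16, 18}, so each is used; only seat 5 can be 16, hence seat 5 = 16.
Among the 6 still-open variables, 8 fits only seat 1 (and all 6 values in {6, 8, 10, 12, 14, 18} must be used), so seat 1 = 8.
The 5 still-open variables draw from only 5 values {6, 10, 12, 14, 18}, so each is used; only seat 8 can be 12, hence seat 8 = 12.

12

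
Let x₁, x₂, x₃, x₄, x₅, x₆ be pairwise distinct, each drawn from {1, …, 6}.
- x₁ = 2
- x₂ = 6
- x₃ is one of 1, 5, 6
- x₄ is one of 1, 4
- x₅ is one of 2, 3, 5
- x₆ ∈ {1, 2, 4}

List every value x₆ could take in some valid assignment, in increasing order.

1, 4

x₁'s domain is down to {2}, so x₁ = 2. Eliminate 2 elsewhere: x₅, x₆.
That leaves x₂ = 6. Strike 6 from x₃.
Among the 4 still-open variables, 3 fits only x₅ (and all 4 values in {1, 3, 4, 5} must be used), so x₅ = 3.
The 3 still-open variables draw from only 3 values {1, 4, 5}, so each is used; only x₃ can be 5, hence x₃ = 5.
No further eliminations apply; x₆ can still be any of 1, 4.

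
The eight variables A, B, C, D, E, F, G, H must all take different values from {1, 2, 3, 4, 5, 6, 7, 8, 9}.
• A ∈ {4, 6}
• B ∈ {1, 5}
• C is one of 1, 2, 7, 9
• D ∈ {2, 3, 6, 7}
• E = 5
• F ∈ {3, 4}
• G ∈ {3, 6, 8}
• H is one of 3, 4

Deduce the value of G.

8

E's domain is down to {5}, so E = 5. Remove 5 from B.
B's domain is down to {1}, so B = 1. So C can't be 1.
F and H between them cover only {3, 4} — a naked pair. Remove those values from A, D, G.
A has just one choice, so A = 6. Remove 6 from D, G.
So G = 8.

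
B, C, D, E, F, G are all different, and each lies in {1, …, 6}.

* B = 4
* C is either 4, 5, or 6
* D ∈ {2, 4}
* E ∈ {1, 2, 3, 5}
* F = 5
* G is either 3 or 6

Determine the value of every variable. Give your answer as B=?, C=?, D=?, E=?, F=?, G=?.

B's domain is down to {4}, so B = 4. Eliminate 4 elsewhere: C, D.
D must be 2 (only option left). So E can't be 2.
F's domain is down to {5}, so F = 5. Strike 5 from C, E.
C's domain is down to {6}, so C = 6. Remove 6 from G.
G must be 3 (only option left). Eliminate 3 elsewhere: E.
E must be 1 (only option left).

B=4, C=6, D=2, E=1, F=5, G=3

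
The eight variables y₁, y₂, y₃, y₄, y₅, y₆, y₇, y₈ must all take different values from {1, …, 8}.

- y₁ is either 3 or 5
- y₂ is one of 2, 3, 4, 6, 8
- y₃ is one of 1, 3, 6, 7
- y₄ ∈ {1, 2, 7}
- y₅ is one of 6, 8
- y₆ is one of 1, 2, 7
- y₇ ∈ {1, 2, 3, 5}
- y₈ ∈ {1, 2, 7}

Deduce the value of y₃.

6

The 8 variables draw from only 8 values {1, 2, 3, 4, 5, 6, 7, 8}, so each is used; only y₂ can be 4, hence y₂ = 4.
The 7 still-open variables together cover exactly {1, 2, 3, 5, 6, 7, 8} — 7 values for 7 variables — and 8 appears only in y₅'s list, so y₅ = 8.
The 6 still-open variables together cover exactly {1, 2, 3, 5, 6, 7} — 6 values for 6 variables — and 6 appears only in y₃'s list, so y₃ = 6.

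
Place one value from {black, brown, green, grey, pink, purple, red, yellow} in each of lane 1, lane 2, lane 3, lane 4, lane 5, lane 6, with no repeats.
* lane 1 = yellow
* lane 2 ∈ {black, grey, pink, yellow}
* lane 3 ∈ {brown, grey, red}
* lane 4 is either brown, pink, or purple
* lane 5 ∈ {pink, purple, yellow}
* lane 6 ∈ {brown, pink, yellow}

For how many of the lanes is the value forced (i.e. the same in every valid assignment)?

lane 1's domain is down to {yellow}, so lane 1 = yellow. Strike yellow from lane 2, lane 5, lane 6.
lane 4, lane 5, lane 6 between them cover only {brown, pink, purple} — a naked triple. Remove those values from lane 2, lane 3.
Determined: lane 1=yellow. The other lanes each still have more than one consistent value. That makes 1.

1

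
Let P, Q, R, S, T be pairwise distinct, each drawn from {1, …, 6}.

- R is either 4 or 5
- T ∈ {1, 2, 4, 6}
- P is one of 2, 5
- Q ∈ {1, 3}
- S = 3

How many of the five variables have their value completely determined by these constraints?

2

S must be 3 (only option left). Eliminate 3 elsewhere: Q.
That leaves Q = 1. Eliminate 1 elsewhere: T.
Determined: Q=1, S=3. The other variables each still have more than one consistent value. That makes 2.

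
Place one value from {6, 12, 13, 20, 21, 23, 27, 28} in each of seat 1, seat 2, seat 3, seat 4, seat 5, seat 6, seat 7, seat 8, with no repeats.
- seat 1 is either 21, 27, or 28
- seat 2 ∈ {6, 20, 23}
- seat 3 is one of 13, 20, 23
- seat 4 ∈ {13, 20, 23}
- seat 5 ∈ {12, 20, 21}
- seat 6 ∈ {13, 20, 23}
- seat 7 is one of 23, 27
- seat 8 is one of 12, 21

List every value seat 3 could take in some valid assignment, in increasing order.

13, 20, 23

The 8 variables together cover exactly {6, 12, 13, 20, 21, 23, 27, 28} — 8 values for 8 variables — and 6 appears only in seat 2's list, so seat 2 = 6.
The 7 still-open variables draw from only 7 values {12, 13, 20, 21, 23, 27, 28}, so each is used; only seat 1 can be 28, hence seat 1 = 28.
Among the 6 still-open variables, 27 fits only seat 7 (and all 6 values in {12, 13, 20, 21, 23, 27} must be used), so seat 7 = 27.
seat 3, seat 4, seat 6 between them cover only {13, 20, 23} — a naked triple. Remove those values from seat 5.
No further eliminations apply; seat 3 can still be any of 13, 20, 23.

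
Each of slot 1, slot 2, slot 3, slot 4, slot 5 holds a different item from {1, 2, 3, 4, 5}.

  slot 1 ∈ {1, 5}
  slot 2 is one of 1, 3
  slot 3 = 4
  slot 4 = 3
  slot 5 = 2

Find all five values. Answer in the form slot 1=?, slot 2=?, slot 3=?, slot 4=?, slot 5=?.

slot 3 has just one choice, so slot 3 = 4.
slot 4 must be 3 (only option left). So slot 2 can't be 3.
slot 5's domain is down to {2}, so slot 5 = 2.
That leaves slot 2 = 1. Eliminate 1 elsewhere: slot 1.
That leaves slot 1 = 5.

slot 1=5, slot 2=1, slot 3=4, slot 4=3, slot 5=2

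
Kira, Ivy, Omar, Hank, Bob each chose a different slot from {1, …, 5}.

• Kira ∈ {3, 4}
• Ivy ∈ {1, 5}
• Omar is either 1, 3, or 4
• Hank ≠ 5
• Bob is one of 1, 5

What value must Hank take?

2

The 5 variables together cover exactly {1, 2, 3, 4, 5} — 5 values for 5 variables — and 2 appears only in Hank's list, so Hank = 2.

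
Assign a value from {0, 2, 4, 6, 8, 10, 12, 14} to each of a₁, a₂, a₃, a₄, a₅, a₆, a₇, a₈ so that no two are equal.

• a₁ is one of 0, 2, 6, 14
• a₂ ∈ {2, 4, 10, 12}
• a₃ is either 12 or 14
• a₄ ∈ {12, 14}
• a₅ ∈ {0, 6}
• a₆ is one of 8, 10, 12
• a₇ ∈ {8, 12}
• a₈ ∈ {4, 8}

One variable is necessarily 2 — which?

a₃ and a₄ between them cover only {12, 14} — a naked pair. Remove those values from a₁, a₂, a₆, a₇.
a₇ has just one choice, so a₇ = 8. Eliminate 8 elsewhere: a₆, a₈.
a₈ has just one choice, so a₈ = 4. So a₂ can't be 4.
a₆ has just one choice, so a₆ = 10. So a₂ can't be 10.
So 2 goes to a₂.

a₂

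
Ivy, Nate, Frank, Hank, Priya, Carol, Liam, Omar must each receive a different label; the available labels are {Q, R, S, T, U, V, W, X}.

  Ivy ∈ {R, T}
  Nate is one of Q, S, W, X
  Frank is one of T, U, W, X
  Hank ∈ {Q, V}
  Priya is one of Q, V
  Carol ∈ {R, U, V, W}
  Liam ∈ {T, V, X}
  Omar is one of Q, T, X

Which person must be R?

The 8 variables together cover exactly {Q, R, S, T, U, V, W, X} — 8 values for 8 variables — and S appears only in Nate's list, so Nate = S.
Hank and Priya between them cover only {Q, V} — a naked pair. Remove those values from Carol, Liam, Omar.
Liam and Omar share exactly the 2 values {T, X}; by pigeonhole those values go to them, so strike T, X from Ivy, Frank.
So R goes to Ivy.

Ivy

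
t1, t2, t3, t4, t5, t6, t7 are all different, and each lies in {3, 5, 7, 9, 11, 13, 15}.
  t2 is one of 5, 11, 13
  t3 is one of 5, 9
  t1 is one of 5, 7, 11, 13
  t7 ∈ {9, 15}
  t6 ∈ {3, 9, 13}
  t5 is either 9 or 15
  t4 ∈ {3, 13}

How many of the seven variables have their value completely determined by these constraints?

3

Among the 7 variables, 7 fits only t1 (and all 7 values in {3, 5, 7, 9, 11, 13, 15} must be used), so t1 = 7.
Among the 6 still-open variables, 11 fits only t2 (and all 6 values in {3, 5, 9, 11, 13, 15} must be used), so t2 = 11.
The 5 still-open variables together cover exactly {3, 5, 9, 13, 15} — 5 values for 5 variables — and 5 appears only in t3's list, so t3 = 5.
The 2 variables t5 and t7 are confined to {9, 15}, which locks those values in; drop them from t6.
Determined: t1=7, t2=11, t3=5. The other variables each still have more than one consistent value. That makes 3.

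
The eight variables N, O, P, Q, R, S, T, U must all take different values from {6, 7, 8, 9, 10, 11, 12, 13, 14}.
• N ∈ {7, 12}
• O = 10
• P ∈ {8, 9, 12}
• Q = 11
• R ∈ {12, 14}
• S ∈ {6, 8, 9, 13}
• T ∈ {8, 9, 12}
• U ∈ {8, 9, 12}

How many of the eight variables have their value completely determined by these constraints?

4

O has just one choice, so O = 10.
Q's domain is down to {11}, so Q = 11.
P, T, U share exactly the 3 values {8, 9, 12}; by pigeonhole those values go to them, so strike 8, 9, 12 from N, R, S.
N has just one choice, so N = 7.
R must be 14 (only option left).
Determined: N=7, O=10, Q=11, R=14. The other variables each still have more than one consistent value. That makes 4.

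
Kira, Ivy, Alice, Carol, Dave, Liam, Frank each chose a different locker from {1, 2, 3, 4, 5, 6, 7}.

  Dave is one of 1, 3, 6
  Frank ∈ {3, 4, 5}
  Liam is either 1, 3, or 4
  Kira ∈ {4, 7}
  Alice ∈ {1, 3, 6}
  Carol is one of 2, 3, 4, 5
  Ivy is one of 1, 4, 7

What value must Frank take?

The 7 variables draw from only 7 values {1, 2, 3, 4, 5, 6, 7}, so each is used; only Carol can be 2, hence Carol = 2.
The 6 still-open variables draw from only 6 values {1, 3, 4, 5, 6, 7}, so each is used; only Frank can be 5, hence Frank = 5.

5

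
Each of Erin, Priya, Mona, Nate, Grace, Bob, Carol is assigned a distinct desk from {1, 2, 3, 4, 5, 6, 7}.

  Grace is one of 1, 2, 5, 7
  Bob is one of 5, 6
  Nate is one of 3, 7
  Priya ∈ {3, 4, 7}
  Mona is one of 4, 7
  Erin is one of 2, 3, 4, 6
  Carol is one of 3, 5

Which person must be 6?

The 7 variables draw from only 7 values {1, 2, 3, 4, 5, 6, 7}, so each is used; only Grace can be 1, hence Grace = 1.
Among the 6 still-open variables, 2 fits only Erin (and all 6 values in {2, 3, 4, 5, 6, 7} must be used), so Erin = 2.
The 5 still-open variables draw from only 5 values {3, 4, 5, 6, 7}, so each is used; only Bob can be 6, hence Bob = 6.

Bob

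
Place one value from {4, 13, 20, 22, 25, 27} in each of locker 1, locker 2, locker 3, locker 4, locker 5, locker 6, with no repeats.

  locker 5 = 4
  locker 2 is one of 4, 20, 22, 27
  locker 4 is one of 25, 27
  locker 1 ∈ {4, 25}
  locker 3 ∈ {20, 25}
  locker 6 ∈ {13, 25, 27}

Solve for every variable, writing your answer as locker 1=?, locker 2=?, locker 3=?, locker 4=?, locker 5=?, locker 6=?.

locker 1=25, locker 2=22, locker 3=20, locker 4=27, locker 5=4, locker 6=13

locker 5 must be 4 (only option left). Strike 4 from locker 1, locker 2.
locker 1 must be 25 (only option left). So locker 3, locker 4, locker 6 can't be 25.
locker 3 must be 20 (only option left). Strike 20 from locker 2.
locker 4's domain is down to {27}, so locker 4 = 27. Remove 27 from locker 2, locker 6.
locker 6's domain is down to {13}, so locker 6 = 13.
That leaves locker 2 = 22.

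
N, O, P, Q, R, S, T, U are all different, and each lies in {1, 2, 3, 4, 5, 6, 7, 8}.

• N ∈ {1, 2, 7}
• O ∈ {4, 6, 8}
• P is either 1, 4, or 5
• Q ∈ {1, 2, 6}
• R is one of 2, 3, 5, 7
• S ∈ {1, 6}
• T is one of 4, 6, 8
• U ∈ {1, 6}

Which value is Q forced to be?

The 8 variables together cover exactly {1, 2, 3, 4, 5, 6, 7, 8} — 8 values for 8 variables — and 3 appears only in R's list, so R = 3.
The 7 still-open variables together cover exactly {1, 2, 4, 5, 6, 7, 8} — 7 values for 7 variables — and 5 appears only in P's list, so P = 5.
The 6 still-open variables together cover exactly {1, 2, 4, 6, 7, 8} — 6 values for 6 variables — and 7 appears only in N's list, so N = 7.
The 5 still-open variables together cover exactly {1, 2, 4, 6, 8} — 5 values for 5 variables — and 2 appears only in Q's list, so Q = 2.

2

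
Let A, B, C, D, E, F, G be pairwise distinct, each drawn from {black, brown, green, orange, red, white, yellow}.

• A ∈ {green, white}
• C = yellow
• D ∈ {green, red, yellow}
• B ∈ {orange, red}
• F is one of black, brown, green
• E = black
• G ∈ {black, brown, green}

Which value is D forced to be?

C's domain is down to {yellow}, so C = yellow. Eliminate yellow elsewhere: D.
E's domain is down to {black}, so E = black. Remove black from F, G.
Among the 5 still-open variables, orange fits only B (and all 5 values in {brown, green, orange, red, white} must be used), so B = orange.
The 4 still-open variables draw from only 4 values {brown, green, red, white}, so each is used; only D can be red, hence D = red.

red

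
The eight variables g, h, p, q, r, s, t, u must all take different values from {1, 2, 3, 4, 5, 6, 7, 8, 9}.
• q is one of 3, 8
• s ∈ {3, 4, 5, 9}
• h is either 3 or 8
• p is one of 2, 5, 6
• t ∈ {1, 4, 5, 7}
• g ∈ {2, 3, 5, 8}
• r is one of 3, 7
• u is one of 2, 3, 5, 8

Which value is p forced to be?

6

The 2 variables h and q are confined to {3, 8}, which locks those values in; drop them from g, r, s, u.
r has just one choice, so r = 7. Remove 7 from t.
g and u between them cover only {2, 5} — a naked pair. Remove those values from p, s, t.
So p = 6.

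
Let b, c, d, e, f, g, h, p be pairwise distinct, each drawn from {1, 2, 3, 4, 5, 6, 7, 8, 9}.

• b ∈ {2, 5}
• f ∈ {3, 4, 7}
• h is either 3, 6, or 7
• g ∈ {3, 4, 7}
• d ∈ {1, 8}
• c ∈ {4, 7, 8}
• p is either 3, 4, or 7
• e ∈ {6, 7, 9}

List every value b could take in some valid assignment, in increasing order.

2, 5

f, g, p share exactly the 3 values {3, 4, 7}; by pigeonhole those values go to them, so strike 3, 4, 7 from c, e, h.
c has just one choice, so c = 8. So d can't be 8.
d must be 1 (only option left).
That leaves h = 6. So e can't be 6.
e must be 9 (only option left).
No further eliminations apply; b can still be any of 2, 5.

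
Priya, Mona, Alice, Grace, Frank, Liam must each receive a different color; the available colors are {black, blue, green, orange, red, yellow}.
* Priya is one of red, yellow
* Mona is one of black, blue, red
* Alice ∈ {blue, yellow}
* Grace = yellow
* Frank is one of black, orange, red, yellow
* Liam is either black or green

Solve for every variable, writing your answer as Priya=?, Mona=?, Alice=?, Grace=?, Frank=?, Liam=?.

Priya=red, Mona=black, Alice=blue, Grace=yellow, Frank=orange, Liam=green

Grace's domain is down to {yellow}, so Grace = yellow. So Priya, Alice, Frank can't be yellow.
Priya's domain is down to {red}, so Priya = red. Remove red from Mona, Frank.
Alice's domain is down to {blue}, so Alice = blue. Remove blue from Mona.
That leaves Mona = black. Remove black from Frank, Liam.
Frank must be orange (only option left).
That leaves Liam = green.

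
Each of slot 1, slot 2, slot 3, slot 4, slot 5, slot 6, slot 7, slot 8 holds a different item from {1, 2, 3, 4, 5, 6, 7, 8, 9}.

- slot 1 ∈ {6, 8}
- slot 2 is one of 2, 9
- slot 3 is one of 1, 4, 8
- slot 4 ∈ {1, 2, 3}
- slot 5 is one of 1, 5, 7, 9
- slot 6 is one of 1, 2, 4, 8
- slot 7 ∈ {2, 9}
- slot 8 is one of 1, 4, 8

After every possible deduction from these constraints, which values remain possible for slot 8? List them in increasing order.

slot 2 and slot 7 share exactly the 2 values {2, 9}; by pigeonhole those values go to them, so strike 2, 9 from slot 4, slot 5, slot 6.
slot 3, slot 6, slot 8 share exactly the 3 values {1, 4, 8}; by pigeonhole those values go to them, so strike 1, 4, 8 from slot 1, slot 4, slot 5.
slot 1 has just one choice, so slot 1 = 6.
That leaves slot 4 = 3.
No further eliminations apply; slot 8 can still be any of 1, 4, 8.

1, 4, 8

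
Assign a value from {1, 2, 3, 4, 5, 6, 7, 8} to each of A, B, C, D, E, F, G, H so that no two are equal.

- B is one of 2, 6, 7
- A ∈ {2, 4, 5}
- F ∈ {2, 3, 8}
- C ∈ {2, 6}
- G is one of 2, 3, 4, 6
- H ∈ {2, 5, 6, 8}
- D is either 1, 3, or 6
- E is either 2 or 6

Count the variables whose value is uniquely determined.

2

The 8 variables draw from only 8 values {1, 2, 3, 4, 5, 6, 7, 8}, so each is used; only D can be 1, hence D = 1.
The 7 still-open variables together cover exactly {2, 3, 4, 5, 6, 7, 8} — 7 values for 7 variables — and 7 appears only in B's list, so B = 7.
The 2 variables C and E are confined to {2, 6}, which locks those values in; drop them from A, F, G, H.
Determined: B=7, D=1. The other variables each still have more than one consistent value. That makes 2.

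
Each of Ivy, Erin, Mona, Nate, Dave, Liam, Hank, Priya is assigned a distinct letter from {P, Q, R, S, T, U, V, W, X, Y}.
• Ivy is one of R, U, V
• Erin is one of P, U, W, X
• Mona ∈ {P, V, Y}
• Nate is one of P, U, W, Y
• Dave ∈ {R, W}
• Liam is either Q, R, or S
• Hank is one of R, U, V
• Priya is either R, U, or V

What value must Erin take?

X

Ivy, Hank, Priya between them cover only {R, U, V} — a naked triple. Remove those values from Erin, Mona, Nate, Dave, Liam.
That leaves Dave = W. Remove W from Erin, Nate.
Mona and Nate share exactly the 2 values {P, Y}; by pigeonhole those values go to them, so strike P, Y from Erin.
So Erin = X.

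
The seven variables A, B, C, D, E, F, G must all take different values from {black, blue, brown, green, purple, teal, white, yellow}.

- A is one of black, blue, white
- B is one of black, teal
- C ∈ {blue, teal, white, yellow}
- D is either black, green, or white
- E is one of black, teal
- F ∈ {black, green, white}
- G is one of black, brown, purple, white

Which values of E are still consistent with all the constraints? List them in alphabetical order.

B and E share exactly the 2 values {black, teal}; by pigeonhole those values go to them, so strike black, teal from A, C, D, F, G.
D and F between them cover only {green, white} — a naked pair. Remove those values from A, C, G.
A's domain is down to {blue}, so A = blue. So C can't be blue.
C has just one choice, so C = yellow.
No further eliminations apply; E can still be any of black, teal.

black, teal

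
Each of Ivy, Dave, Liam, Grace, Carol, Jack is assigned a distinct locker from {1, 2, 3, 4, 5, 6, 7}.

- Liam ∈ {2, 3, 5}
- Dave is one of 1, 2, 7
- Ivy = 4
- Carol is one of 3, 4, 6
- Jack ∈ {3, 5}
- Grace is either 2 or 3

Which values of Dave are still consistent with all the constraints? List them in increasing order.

1, 7

Ivy's domain is down to {4}, so Ivy = 4. Remove 4 from Carol.
Liam, Grace, Jack between them cover only {2, 3, 5} — a naked triple. Remove those values from Dave, Carol.
Carol must be 6 (only option left).
No further eliminations apply; Dave can still be any of 1, 7.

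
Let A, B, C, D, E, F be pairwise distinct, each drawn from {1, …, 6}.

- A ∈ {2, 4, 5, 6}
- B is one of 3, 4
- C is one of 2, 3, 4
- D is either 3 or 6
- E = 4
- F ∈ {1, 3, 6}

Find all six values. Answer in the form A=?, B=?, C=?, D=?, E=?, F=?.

A=5, B=3, C=2, D=6, E=4, F=1

E's domain is down to {4}, so E = 4. So A, B, C can't be 4.
B must be 3 (only option left). So C, D, F can't be 3.
C's domain is down to {2}, so C = 2. Eliminate 2 elsewhere: A.
That leaves D = 6. Strike 6 from A, F.
F has just one choice, so F = 1.
A has just one choice, so A = 5.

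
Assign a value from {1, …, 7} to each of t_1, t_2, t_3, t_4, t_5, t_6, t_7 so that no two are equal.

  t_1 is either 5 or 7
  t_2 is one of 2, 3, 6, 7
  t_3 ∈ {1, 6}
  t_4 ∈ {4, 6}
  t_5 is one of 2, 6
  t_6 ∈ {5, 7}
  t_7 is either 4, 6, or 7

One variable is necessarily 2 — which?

The 7 variables together cover exactly {1, 2, 3, 4, 5, 6, 7} — 7 values for 7 variables — and 1 appears only in t_3's list, so t_3 = 1.
The 6 still-open variables draw from only 6 values {2, 3, 4, 5, 6, 7}, so each is used; only t_2 can be 3, hence t_2 = 3.
The 5 still-open variables draw from only 5 values {2, 4, 5, 6, 7}, so each is used; only t_5 can be 2, hence t_5 = 2.

t_5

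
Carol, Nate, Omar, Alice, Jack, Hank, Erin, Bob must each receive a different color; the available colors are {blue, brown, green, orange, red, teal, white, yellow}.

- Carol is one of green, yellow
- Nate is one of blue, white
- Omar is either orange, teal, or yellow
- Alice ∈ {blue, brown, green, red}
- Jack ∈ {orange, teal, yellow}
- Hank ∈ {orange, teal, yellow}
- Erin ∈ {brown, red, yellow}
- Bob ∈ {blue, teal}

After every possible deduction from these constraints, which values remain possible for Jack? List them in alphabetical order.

The 8 variables draw from only 8 values {blue, brown, green, orange, red, teal, white, yellow}, so each is used; only Nate can be white, hence Nate = white.
Omar, Jack, Hank share exactly the 3 values {orange, teal, yellow}; by pigeonhole those values go to them, so strike orange, teal, yellow from Carol, Erin, Bob.
Carol's domain is down to {green}, so Carol = green. Eliminate green elsewhere: Alice.
That leaves Bob = blue. Eliminate blue elsewhere: Alice.
No further eliminations apply; Jack can still be any of orange, teal, yellow.

orange, teal, yellow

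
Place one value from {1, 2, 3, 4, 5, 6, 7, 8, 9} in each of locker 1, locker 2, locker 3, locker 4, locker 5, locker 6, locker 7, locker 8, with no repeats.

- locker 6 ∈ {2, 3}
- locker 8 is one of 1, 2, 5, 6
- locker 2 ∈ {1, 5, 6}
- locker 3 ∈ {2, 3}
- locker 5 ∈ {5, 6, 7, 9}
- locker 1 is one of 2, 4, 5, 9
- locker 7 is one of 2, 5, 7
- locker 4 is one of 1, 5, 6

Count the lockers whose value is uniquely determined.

The 8 variables draw from only 8 values {1, 2, 3, 4, 5, 6, 7, 9}, so each is used; only locker 1 can be 4, hence locker 1 = 4.
Among the 7 still-open variables, 9 fits only locker 5 (and all 7 values in {1, 2, 3, 5, 6, 7, 9} must be used), so locker 5 = 9.
The 6 still-open variables together cover exactly {1, 2, 3, 5, 6, 7} — 6 values for 6 variables — and 7 appears only in locker 7's list, so locker 7 = 7.
locker 3 and locker 6 between them cover only {2, 3} — a naked pair. Remove those values from locker 8.
Determined: locker 1=4, locker 5=9, locker 7=7. The other lockers each still have more than one consistent value. That makes 3.

3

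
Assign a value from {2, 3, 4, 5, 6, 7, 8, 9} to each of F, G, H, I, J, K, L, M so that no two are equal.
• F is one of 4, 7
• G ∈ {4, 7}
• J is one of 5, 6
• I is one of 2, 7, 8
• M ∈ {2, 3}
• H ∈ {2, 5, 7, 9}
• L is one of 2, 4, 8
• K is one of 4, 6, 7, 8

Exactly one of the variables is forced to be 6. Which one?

K

The 8 variables draw from only 8 values {2, 3, 4, 5, 6, 7, 8, 9}, so each is used; only M can be 3, hence M = 3.
Among the 7 still-open variables, 9 fits only H (and all 7 values in {2, 4, 5, 6, 7, 8, 9} must be used), so H = 9.
The 6 still-open variables together cover exactly {2, 4, 5, 6, 7, 8} — 6 values for 6 variables — and 5 appears only in J's list, so J = 5.
The 5 still-open variables together cover exactly {2, 4, 6, 7, 8} — 5 values for 5 variables — and 6 appears only in K's list, so K = 6.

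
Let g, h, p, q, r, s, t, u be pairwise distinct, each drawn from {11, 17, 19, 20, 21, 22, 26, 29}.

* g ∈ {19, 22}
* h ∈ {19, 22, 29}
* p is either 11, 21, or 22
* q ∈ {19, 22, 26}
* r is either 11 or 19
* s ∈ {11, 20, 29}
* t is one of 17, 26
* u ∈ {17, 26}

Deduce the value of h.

The 8 variables together cover exactly {11, 17, 19, 20, 21, 22, 26, 29} — 8 values for 8 variables — and 20 appears only in s's list, so s = 20.
The 7 still-open variables draw from only 7 values {11, 17, 19, 21, 22, 26, 29}, so each is used; only p can be 21, hence p = 21.
The 6 still-open variables together cover exactly {11, 17, 19, 22, 26, 29} — 6 values for 6 variables — and 11 appears only in r's list, so r = 11.
The 5 still-open variables draw from only 5 values {17, 19, 22, 26, 29}, so each is used; only h can be 29, hence h = 29.

29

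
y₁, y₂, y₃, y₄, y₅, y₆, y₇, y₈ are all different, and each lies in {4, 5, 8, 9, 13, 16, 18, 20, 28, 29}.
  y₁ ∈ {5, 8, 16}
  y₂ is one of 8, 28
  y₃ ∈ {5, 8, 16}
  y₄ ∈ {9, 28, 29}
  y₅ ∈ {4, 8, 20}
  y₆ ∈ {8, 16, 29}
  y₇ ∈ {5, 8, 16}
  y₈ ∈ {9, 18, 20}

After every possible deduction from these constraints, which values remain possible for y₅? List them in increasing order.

4, 20

y₁, y₃, y₇ share exactly the 3 values {5, 8, 16}; by pigeonhole those values go to them, so strike 5, 8, 16 from y₂, y₅, y₆.
y₂ must be 28 (only option left). Remove 28 from y₄.
That leaves y₆ = 29. Strike 29 from y₄.
y₄ has just one choice, so y₄ = 9. Strike 9 from y₈.
No further eliminations apply; y₅ can still be any of 4, 20.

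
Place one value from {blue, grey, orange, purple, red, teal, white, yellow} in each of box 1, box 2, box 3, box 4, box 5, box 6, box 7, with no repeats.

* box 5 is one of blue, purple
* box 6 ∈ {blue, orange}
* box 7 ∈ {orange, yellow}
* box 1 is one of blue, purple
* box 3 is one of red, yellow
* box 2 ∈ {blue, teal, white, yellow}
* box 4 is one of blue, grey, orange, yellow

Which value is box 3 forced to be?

red

box 1 and box 5 share exactly the 2 values {blue, purple}; by pigeonhole those values go to them, so strike blue, purple from box 2, box 4, box 6.
box 6 must be orange (only option left). Strike orange from box 4, box 7.
box 7 must be yellow (only option left). Remove yellow from box 2, box 3, box 4.
So box 3 = red.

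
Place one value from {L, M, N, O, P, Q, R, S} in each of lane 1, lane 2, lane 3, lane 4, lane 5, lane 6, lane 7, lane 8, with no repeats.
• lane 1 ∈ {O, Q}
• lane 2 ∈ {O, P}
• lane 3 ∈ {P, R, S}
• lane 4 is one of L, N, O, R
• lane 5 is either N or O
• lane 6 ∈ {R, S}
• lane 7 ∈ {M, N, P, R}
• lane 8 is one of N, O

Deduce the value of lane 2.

The 8 variables together cover exactly {L, M, N, O, P, Q, R, S} — 8 values for 8 variables — and L appears only in lane 4's list, so lane 4 = L.
Among the 7 still-open variables, M fits only lane 7 (and all 7 values in {M, N, O, P, Q, R, S} must be used), so lane 7 = M.
The 6 still-open variables draw from only 6 values {N, O, P, Q, R, S}, so each is used; only lane 1 can be Q, hence lane 1 = Q.
The 2 variables lane 5 and lane 8 are confined to {N, O}, which locks those values in; drop them from lane 2.
So lane 2 = P.

P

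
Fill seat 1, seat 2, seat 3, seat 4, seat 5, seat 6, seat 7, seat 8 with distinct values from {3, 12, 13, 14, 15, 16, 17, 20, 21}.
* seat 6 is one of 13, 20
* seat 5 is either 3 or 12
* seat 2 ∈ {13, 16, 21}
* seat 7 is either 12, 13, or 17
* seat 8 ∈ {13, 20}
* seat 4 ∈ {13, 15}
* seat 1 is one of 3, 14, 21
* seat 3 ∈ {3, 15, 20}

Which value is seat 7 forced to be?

seat 6 and seat 8 between them cover only {13, 20} — a naked pair. Remove those values from seat 2, seat 3, seat 4, seat 7.
seat 4's domain is down to {15}, so seat 4 = 15. So seat 3 can't be 15.
seat 3 has just one choice, so seat 3 = 3. Eliminate 3 elsewhere: seat 1, seat 5.
seat 5 has just one choice, so seat 5 = 12. Eliminate 12 elsewhere: seat 7.
So seat 7 = 17.

17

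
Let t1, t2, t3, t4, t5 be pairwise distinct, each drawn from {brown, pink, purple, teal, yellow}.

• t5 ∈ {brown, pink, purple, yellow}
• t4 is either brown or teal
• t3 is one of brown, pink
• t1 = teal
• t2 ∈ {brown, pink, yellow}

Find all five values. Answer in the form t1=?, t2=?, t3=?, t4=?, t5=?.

t1 has just one choice, so t1 = teal. So t4 can't be teal.
t4 must be brown (only option left). Strike brown from t2, t3, t5.
t3 must be pink (only option left). Eliminate pink elsewhere: t2, t5.
t2's domain is down to {yellow}, so t2 = yellow. Strike yellow from t5.
That leaves t5 = purple.

t1=teal, t2=yellow, t3=pink, t4=brown, t5=purple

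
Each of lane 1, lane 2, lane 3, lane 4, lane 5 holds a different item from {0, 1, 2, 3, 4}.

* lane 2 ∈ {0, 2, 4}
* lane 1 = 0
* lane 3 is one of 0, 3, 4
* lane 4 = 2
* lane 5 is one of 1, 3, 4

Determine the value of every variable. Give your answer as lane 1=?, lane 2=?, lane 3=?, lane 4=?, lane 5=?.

lane 1's domain is down to {0}, so lane 1 = 0. Remove 0 from lane 2, lane 3.
lane 4's domain is down to {2}, so lane 4 = 2. Eliminate 2 elsewhere: lane 2.
That leaves lane 2 = 4. Strike 4 from lane 3, lane 5.
lane 3 has just one choice, so lane 3 = 3. So lane 5 can't be 3.
lane 5 must be 1 (only option left).

lane 1=0, lane 2=4, lane 3=3, lane 4=2, lane 5=1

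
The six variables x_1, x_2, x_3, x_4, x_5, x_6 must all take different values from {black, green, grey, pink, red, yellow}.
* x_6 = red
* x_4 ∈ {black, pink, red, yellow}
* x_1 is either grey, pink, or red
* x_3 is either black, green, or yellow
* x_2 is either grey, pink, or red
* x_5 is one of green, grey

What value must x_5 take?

x_6's domain is down to {red}, so x_6 = red. Remove red from x_1, x_2, x_4.
x_1 and x_2 between them cover only {grey, pink} — a naked pair. Remove those values from x_4, x_5.
So x_5 = green.

green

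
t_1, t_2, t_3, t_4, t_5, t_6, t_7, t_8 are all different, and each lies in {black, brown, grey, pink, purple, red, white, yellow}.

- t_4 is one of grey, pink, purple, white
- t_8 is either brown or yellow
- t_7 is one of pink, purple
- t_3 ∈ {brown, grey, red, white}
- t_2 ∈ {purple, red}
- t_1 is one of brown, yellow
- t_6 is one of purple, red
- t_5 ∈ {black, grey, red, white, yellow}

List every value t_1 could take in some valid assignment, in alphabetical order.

brown, yellow

The 8 variables together cover exactly {black, brown, grey, pink, purple, red, white, yellow} — 8 values for 8 variables — and black appears only in t_5's list, so t_5 = black.
The 2 variables t_1 and t_8 are confined to {brown, yellow}, which locks those values in; drop them from t_3.
t_2 and t_6 between them cover only {purple, red} — a naked pair. Remove those values from t_3, t_4, t_7.
t_7 must be pink (only option left). Strike pink from t_4.
No further eliminations apply; t_1 can still be any of brown, yellow.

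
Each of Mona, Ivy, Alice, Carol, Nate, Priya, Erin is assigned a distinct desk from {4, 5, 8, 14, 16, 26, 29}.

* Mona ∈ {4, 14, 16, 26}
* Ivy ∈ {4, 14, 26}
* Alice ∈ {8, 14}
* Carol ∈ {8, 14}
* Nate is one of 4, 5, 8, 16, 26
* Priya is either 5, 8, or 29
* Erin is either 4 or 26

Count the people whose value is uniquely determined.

Among the 7 variables, 29 fits only Priya (and all 7 values in {4, 5, 8, 14, 16, 26, 29} must be used), so Priya = 29.
The 6 still-open variables draw from only 6 values {4, 5, 8, 14, 16, 26}, so each is used; only Nate can be 5, hence Nate = 5.
Among the 5 still-open variables, 16 fits only Mona (and all 5 values in {4, 8, 14, 16, 26} must be used), so Mona = 16.
Alice and Carol between them cover only {8, 14} — a naked pair. Remove those values from Ivy.
Determined: Mona=16, Nate=5, Priya=29. The other people each still have more than one consistent value. That makes 3.

3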